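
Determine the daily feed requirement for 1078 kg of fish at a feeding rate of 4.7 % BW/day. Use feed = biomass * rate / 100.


Feeding rate fraction = 4.7% / 100 = 0.047
Daily feed = 1078 kg * 0.047 = 50.666 kg/day

50.666 kg/day


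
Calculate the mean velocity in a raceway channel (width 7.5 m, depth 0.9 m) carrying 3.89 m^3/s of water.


Cross-sectional area = W * d = 7.5 * 0.9 = 6.75 m^2
Velocity = Q / A = 3.89 / 6.75 = 0.576296 m/s

0.576296 m/s


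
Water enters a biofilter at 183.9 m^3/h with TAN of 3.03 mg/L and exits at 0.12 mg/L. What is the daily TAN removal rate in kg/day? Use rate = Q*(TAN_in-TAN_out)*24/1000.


Concentration drop: TAN_in - TAN_out = 3.03 - 0.12 = 2.91 mg/L
Hourly TAN removed = Q * dTAN = 183.9 m^3/h * 2.91 mg/L = 535.149 g/h  (m^3/h * mg/L = g/h)
Daily TAN removed = 535.149 * 24 = 12843.576 g/day
Convert to kg/day: 12843.576 / 1000 = 12.843576 kg/day

12.843576 kg/day


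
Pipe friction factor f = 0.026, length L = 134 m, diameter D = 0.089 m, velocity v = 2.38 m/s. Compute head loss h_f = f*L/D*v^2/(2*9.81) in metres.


v^2 = 2.38^2 = 5.6644 m^2/s^2
L/D = 134/0.089 = 1505.618
h_f = f*(L/D)*v^2/(2g) = 0.026 * 1505.618 * 5.6644 / 19.62 = 11.3017 m

11.3017 m


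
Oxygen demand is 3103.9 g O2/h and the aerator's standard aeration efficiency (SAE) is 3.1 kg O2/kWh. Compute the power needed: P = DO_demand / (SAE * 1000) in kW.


SAE in g O2/kWh = 3.1 * 1000 = 3100 g/kWh
P = DO_demand / SAE_g = 3103.9 / 3100 = 1.00126 kW

1.00126 kW


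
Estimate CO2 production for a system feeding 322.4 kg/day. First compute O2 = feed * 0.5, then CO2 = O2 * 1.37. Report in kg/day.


O2 = 322.4 * 0.5 = 161.2
CO2 = 161.2 * 1.37 = 220.844

220.844 kg/day


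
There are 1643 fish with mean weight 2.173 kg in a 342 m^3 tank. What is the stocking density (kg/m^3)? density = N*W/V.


Total biomass = 1643 fish * 2.173 kg = 3570.239 kg
Density = total biomass / volume = 3570.239 / 342 = 10.4393 kg/m^3

10.4393 kg/m^3


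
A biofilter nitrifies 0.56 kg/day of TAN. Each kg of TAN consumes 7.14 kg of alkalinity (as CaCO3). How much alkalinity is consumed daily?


Alkalinity factor: 7.14 kg CaCO3 consumed per kg TAN nitrified
alk = 0.56 kg TAN * 7.14 = 3.9984 kg CaCO3/day

3.9984 kg CaCO3/day


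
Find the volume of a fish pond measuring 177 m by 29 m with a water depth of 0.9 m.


Base area = L * W = 177 * 29 = 5133 m^2
Volume = area * depth = 5133 * 0.9 = 4619.7 m^3

4619.7 m^3


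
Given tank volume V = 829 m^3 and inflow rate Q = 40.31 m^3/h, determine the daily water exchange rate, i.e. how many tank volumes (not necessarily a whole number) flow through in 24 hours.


Daily flow volume = 40.31 m^3/h * 24 h = 967.44 m^3/day
Exchanges = daily flow / tank volume = 967.44 / 829 = 1.167 exchanges/day

1.167 exchanges/day


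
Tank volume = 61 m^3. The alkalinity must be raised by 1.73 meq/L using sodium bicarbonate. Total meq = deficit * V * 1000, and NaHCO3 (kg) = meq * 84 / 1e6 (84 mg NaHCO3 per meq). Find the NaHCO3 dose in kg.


Tank volume in L = 61 m^3 * 1000 = 61000 L
Total meq required = 1.73 meq/L * 61000 L = 105530 meq
NaHCO3 mass = 105530 meq * 84 mg/meq / 1e6 = 8.86452 kg

8.86452 kg


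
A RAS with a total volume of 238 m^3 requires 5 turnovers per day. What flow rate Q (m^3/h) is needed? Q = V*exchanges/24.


Daily recirculation volume = 238 m^3 * 5 = 1190 m^3/day
Flow rate Q = daily volume / 24 h = 1190 / 24 = 49.5833 m^3/h

49.5833 m^3/h


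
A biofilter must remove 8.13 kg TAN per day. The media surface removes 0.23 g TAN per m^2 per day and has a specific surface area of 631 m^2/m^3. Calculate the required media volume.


A = 8.13*1000 / 0.23 = 35347.826 m^2
V = 35347.826 / 631 = 56.0187

56.0187 m^3


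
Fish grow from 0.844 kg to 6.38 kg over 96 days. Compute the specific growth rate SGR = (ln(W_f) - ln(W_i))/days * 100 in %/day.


ln(W_f) = ln(6.38) = 1.8531681
ln(W_i) = ln(0.844) = -0.16960278
ln(W_f) - ln(W_i) = 1.8531681 - -0.16960278 = 2.0227709
SGR = 2.0227709 / 96 * 100 = 2.10705 %/day

2.10705 %/day


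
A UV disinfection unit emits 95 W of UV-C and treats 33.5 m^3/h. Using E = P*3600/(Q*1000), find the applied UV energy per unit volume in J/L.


Energy delivered per hour = 95 W * 3600 s = 342000 J/h
Volume treated per hour = 33.5 m^3/h * 1000 = 33500 L/h
dose = 342000 / 33500 = 10.209 J/L

10.209 J/L


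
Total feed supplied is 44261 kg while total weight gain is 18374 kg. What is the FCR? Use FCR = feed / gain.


FCR = feed consumed / weight gained
FCR = 44261 kg / 18374 kg = 2.40889

2.40889


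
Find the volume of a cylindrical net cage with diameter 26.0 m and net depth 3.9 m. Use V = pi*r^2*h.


r = d/2 = 26.0/2 = 13 m
Base area = pi*r^2 = pi*13^2 = 530.92916 m^2
Volume = 530.92916 * 3.9 = 2070.62 m^3

2070.62 m^3


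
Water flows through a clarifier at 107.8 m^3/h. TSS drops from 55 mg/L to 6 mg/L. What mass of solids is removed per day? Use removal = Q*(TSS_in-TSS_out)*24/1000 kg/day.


Concentration drop: TSS_in - TSS_out = 55 - 6 = 49 mg/L
Hourly solids removed = Q * dTSS = 107.8 m^3/h * 49 mg/L = 5282.2 g/h  (m^3/h * mg/L = g/h)
Daily solids removed = 5282.2 * 24 = 126772.8 g/day
Convert g to kg: 126772.8 / 1000 = 126.7728 kg/day

126.7728 kg/day


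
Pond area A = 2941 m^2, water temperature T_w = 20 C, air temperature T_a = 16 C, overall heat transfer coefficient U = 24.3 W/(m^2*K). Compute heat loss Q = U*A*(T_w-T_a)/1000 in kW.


Temperature difference dT = 20 - 16 = 4 K
Heat loss (W) = U * A * dT = 24.3 * 2941 * 4 = 285865.2 W
Convert to kW: 285865.2 / 1000 = 285.8652 kW

285.8652 kW


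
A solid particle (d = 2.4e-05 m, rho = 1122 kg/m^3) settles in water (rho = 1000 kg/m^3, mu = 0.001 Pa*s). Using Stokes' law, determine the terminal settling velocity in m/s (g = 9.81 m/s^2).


Density difference: rho_p - rho_f = 1122 - 1000 = 122 kg/m^3
d^2 = (2.4e-05)^2 = 5.76e-10 m^2
Numerator = (rho_p - rho_f) * g * d^2 = 122 * 9.81 * 5.76e-10 = 6.8936832e-07
Denominator = 18 * mu = 18 * 0.001 = 0.018
v_s = 6.8936832e-07 / 0.018 = 3.82982e-05 m/s
Check: Re = rho_f * v_s * d / mu = 1000 * 3.82982e-05 * 2.4e-05 / 0.001 = 9.19e-04 < 1, so Stokes' law applies.

3.82982e-05 m/s


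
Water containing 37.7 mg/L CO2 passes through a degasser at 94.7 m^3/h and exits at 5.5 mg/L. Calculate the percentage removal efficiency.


CO2_out / CO2_in = 5.5 / 37.7 = 0.14588859
Fraction remaining = 0.14588859
efficiency = (1 - 0.14588859) * 100 = 85.4111 %

85.4111 %


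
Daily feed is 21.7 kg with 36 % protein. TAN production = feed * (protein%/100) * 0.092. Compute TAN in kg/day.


Protein in feed = 21.7 * 36/100 = 7.812 kg/day
TAN = protein * 0.092 = 7.812 * 0.092 = 0.718704 kg/day

0.718704 kg/day


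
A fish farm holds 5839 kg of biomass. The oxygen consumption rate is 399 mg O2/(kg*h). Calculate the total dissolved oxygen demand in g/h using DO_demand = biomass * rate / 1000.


Total O2 consumption (mg/h) = 5839 kg * 399 mg/(kg*h) = 2329761 mg/h
Convert to g/h: 2329761 / 1000 = 2329.761 g/h

2329.761 g/h


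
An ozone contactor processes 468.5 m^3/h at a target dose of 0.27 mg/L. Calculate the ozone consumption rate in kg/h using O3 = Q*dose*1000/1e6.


O3 demand (mg/h) = Q * dose * 1000 = 468.5 * 0.27 * 1000 = 126495 mg/h
Convert mg to kg: 126495 / 1e6 = 0.126495 kg/h

0.126495 kg/h


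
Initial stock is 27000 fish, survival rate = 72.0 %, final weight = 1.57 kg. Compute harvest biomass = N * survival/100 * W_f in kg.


Survivors = 27000 * 72.0/100 = 19440 fish
Harvest biomass = survivors * W_f = 19440 * 1.57 = 30520.8 kg

30520.8 kg


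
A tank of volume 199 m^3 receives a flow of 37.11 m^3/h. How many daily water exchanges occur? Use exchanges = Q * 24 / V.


Daily flow volume = 37.11 m^3/h * 24 h = 890.64 m^3/day
Exchanges = daily flow / tank volume = 890.64 / 199 = 4.47558 exchanges/day

4.47558 exchanges/day


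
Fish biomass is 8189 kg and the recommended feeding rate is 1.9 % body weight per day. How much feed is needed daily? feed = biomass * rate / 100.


Feeding rate fraction = 1.9% / 100 = 0.019
Daily feed = 8189 kg * 0.019 = 155.591 kg/day

155.591 kg/day


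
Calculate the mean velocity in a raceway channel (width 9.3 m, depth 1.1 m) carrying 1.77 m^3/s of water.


Cross-sectional area = W * d = 9.3 * 1.1 = 10.23 m^2
Velocity = Q / A = 1.77 / 10.23 = 0.173021 m/s

0.173021 m/s


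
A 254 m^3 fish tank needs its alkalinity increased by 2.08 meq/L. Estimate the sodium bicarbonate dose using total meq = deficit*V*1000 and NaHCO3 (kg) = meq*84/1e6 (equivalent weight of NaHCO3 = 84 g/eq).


Tank volume in L = 254 m^3 * 1000 = 254000 L
Total meq required = 2.08 meq/L * 254000 L = 528320 meq
NaHCO3 mass = 528320 meq * 84 mg/meq / 1e6 = 44.3789 kg

44.3789 kg


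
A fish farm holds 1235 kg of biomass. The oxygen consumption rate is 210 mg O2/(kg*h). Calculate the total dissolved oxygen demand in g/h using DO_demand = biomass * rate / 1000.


Total O2 consumption (mg/h) = 1235 kg * 210 mg/(kg*h) = 259350 mg/h
Convert to g/h: 259350 / 1000 = 259.35 g/h

259.35 g/h


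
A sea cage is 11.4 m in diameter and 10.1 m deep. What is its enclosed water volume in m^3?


r = d/2 = 11.4/2 = 5.7 m
Base area = pi*r^2 = pi*5.7^2 = 102.07035 m^2
Volume = 102.07035 * 10.1 = 1030.91 m^3

1030.91 m^3


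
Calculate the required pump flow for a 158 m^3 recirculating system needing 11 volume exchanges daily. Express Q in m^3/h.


Daily recirculation volume = 158 m^3 * 11 = 1738 m^3/day
Flow rate Q = daily volume / 24 h = 1738 / 24 = 72.4167 m^3/h

72.4167 m^3/h


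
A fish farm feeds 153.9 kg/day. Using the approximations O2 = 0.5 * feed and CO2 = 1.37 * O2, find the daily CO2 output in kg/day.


O2 = 153.9 * 0.5 = 76.95
CO2 = 76.95 * 1.37 = 105.4215

105.4215 kg/day


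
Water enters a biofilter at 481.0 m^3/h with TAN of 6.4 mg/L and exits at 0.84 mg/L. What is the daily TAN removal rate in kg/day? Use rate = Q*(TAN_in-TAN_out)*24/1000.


Concentration drop: TAN_in - TAN_out = 6.4 - 0.84 = 5.56 mg/L
Hourly TAN removed = Q * dTAN = 481.0 m^3/h * 5.56 mg/L = 2674.36 g/h  (m^3/h * mg/L = g/h)
Daily TAN removed = 2674.36 * 24 = 64184.64 g/day
Convert to kg/day: 64184.64 / 1000 = 64.18464 kg/day

64.18464 kg/day


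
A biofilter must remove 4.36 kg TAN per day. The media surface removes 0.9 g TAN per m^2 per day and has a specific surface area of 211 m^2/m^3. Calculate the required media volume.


A = 4.36*1000 / 0.9 = 4844.4444 m^2
V = 4844.4444 / 211 = 22.9595

22.9595 m^3


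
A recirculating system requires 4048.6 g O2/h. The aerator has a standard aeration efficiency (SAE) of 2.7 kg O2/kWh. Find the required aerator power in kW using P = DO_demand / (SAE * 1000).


SAE in g O2/kWh = 2.7 * 1000 = 2700 g/kWh
P = DO_demand / SAE_g = 4048.6 / 2700 = 1.49948 kW

1.49948 kW


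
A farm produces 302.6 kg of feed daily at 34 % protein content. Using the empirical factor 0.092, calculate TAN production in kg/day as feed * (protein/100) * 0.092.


Protein in feed = 302.6 * 34/100 = 102.884 kg/day
TAN = protein * 0.092 = 102.884 * 0.092 = 9.465328 kg/day

9.465328 kg/day


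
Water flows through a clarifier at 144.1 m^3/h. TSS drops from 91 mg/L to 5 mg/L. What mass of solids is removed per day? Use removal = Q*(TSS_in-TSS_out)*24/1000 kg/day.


Concentration drop: TSS_in - TSS_out = 91 - 5 = 86 mg/L
Hourly solids removed = Q * dTSS = 144.1 m^3/h * 86 mg/L = 12392.6 g/h  (m^3/h * mg/L = g/h)
Daily solids removed = 12392.6 * 24 = 297422.4 g/day
Convert g to kg: 297422.4 / 1000 = 297.4224 kg/day

297.4224 kg/day


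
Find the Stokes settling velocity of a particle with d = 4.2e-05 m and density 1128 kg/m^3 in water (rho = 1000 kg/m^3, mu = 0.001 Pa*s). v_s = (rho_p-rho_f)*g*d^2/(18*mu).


Density difference: rho_p - rho_f = 1128 - 1000 = 128 kg/m^3
d^2 = (4.2e-05)^2 = 1.764e-09 m^2
Numerator = (rho_p - rho_f) * g * d^2 = 128 * 9.81 * 1.764e-09 = 2.2150195e-06
Denominator = 18 * mu = 18 * 0.001 = 0.018
v_s = 2.2150195e-06 / 0.018 = 1.23057e-04 m/s
Check: Re = rho_f * v_s * d / mu = 1000 * 1.23057e-04 * 4.2e-05 / 0.001 = 0.00517 < 1, so Stokes' law applies.

1.23057e-04 m/s


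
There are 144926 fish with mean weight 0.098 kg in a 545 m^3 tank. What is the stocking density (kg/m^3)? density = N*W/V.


Total biomass = 144926 fish * 0.098 kg = 14202.748 kg
Density = total biomass / volume = 14202.748 / 545 = 26.0601 kg/m^3

26.0601 kg/m^3


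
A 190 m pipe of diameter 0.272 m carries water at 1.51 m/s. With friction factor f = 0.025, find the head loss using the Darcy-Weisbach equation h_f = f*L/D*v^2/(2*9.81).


v^2 = 1.51^2 = 2.2801 m^2/s^2
L/D = 190/0.272 = 698.52941
h_f = f*(L/D)*v^2/(2g) = 0.025 * 698.52941 * 2.2801 / 19.62 = 2.02946 m

2.02946 m


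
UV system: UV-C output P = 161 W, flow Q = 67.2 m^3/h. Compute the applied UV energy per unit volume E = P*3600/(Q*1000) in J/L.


Energy delivered per hour = 161 W * 3600 s = 579600 J/h
Volume treated per hour = 67.2 m^3/h * 1000 = 67200 L/h
dose = 579600 / 67200 = 8.625 J/L

8.625 J/L


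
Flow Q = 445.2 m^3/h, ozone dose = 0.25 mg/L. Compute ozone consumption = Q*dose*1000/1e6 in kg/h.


O3 demand (mg/h) = Q * dose * 1000 = 445.2 * 0.25 * 1000 = 111300 mg/h
Convert mg to kg: 111300 / 1e6 = 0.1113 kg/h

0.1113 kg/h


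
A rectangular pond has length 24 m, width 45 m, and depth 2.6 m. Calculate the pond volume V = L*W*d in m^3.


Base area = L * W = 24 * 45 = 1080 m^2
Volume = area * depth = 1080 * 2.6 = 2808 m^3

2808 m^3


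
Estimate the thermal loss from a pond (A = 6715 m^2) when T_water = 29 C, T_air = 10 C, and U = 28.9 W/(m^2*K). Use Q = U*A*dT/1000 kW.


Temperature difference dT = 29 - 10 = 19 K
Heat loss (W) = U * A * dT = 28.9 * 6715 * 19 = 3687206.5 W
Convert to kW: 3687206.5 / 1000 = 3687.2065 kW

3687.2065 kW


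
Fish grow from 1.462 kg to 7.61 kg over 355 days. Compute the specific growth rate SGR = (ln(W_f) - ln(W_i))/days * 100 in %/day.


ln(W_f) = ln(7.61) = 2.0294632
ln(W_i) = ln(1.462) = 0.37980536
ln(W_f) - ln(W_i) = 2.0294632 - 0.37980536 = 1.6496578
SGR = 1.6496578 / 355 * 100 = 0.464692 %/day

0.464692 %/day


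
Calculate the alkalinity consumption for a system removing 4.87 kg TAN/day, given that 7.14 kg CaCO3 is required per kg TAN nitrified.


Alkalinity factor: 7.14 kg CaCO3 consumed per kg TAN nitrified
alk = 4.87 kg TAN * 7.14 = 34.7718 kg CaCO3/day

34.7718 kg CaCO3/day


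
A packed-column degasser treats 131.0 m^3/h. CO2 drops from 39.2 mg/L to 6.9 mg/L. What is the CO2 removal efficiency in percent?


CO2_out / CO2_in = 6.9 / 39.2 = 0.17602041
Fraction remaining = 0.17602041
efficiency = (1 - 0.17602041) * 100 = 82.398 %

82.398 %


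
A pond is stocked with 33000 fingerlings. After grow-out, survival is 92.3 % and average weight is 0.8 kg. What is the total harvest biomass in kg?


Survivors = 33000 * 92.3/100 = 30459 fish
Harvest biomass = survivors * W_f = 30459 * 0.8 = 24367.2 kg

24367.2 kg


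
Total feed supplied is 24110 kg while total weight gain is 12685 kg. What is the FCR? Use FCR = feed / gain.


FCR = feed consumed / weight gained
FCR = 24110 kg / 12685 kg = 1.90067

1.90067


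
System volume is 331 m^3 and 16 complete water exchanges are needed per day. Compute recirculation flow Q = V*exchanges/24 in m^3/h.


Daily recirculation volume = 331 m^3 * 16 = 5296 m^3/day
Flow rate Q = daily volume / 24 h = 5296 / 24 = 220.667 m^3/h

220.667 m^3/h


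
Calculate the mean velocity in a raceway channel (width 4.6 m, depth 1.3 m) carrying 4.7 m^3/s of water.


Cross-sectional area = W * d = 4.6 * 1.3 = 5.98 m^2
Velocity = Q / A = 4.7 / 5.98 = 0.785953 m/s

0.785953 m/s


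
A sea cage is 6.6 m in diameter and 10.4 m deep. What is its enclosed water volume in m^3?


r = d/2 = 6.6/2 = 3.3 m
Base area = pi*r^2 = pi*3.3^2 = 34.211944 m^2
Volume = 34.211944 * 10.4 = 355.804 m^3

355.804 m^3


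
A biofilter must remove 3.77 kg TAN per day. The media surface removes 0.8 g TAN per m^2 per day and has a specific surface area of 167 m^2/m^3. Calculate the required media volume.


A = 3.77*1000 / 0.8 = 4712.5 m^2
V = 4712.5 / 167 = 28.2186

28.2186 m^3


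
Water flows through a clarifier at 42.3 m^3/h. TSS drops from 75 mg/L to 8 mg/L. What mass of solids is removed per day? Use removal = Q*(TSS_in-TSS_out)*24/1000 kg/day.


Concentration drop: TSS_in - TSS_out = 75 - 8 = 67 mg/L
Hourly solids removed = Q * dTSS = 42.3 m^3/h * 67 mg/L = 2834.1 g/h  (m^3/h * mg/L = g/h)
Daily solids removed = 2834.1 * 24 = 68018.4 g/day
Convert g to kg: 68018.4 / 1000 = 68.0184 kg/day

68.0184 kg/day


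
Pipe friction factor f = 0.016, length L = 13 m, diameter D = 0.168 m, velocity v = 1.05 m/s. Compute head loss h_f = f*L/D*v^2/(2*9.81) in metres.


v^2 = 1.05^2 = 1.1025 m^2/s^2
L/D = 13/0.168 = 77.380952
h_f = f*(L/D)*v^2/(2g) = 0.016 * 77.380952 * 1.1025 / 19.62 = 0.0695719 m

0.0695719 m


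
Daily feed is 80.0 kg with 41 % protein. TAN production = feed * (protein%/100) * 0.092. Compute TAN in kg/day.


Protein in feed = 80.0 * 41/100 = 32.8 kg/day
TAN = protein * 0.092 = 32.8 * 0.092 = 3.0176 kg/day

3.0176 kg/day


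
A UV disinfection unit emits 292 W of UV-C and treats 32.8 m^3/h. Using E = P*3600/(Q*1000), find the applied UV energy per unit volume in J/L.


Energy delivered per hour = 292 W * 3600 s = 1051200 J/h
Volume treated per hour = 32.8 m^3/h * 1000 = 32800 L/h
dose = 1051200 / 32800 = 32.0488 J/L

32.0488 J/L


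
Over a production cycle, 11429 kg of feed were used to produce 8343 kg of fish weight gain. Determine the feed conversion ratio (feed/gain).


FCR = feed consumed / weight gained
FCR = 11429 kg / 8343 kg = 1.36989

1.36989


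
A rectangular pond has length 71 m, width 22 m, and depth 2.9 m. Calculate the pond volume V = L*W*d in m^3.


Base area = L * W = 71 * 22 = 1562 m^2
Volume = area * depth = 1562 * 2.9 = 4529.8 m^3

4529.8 m^3


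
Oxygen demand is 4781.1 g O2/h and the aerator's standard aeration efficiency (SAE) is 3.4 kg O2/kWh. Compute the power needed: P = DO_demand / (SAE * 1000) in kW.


SAE in g O2/kWh = 3.4 * 1000 = 3400 g/kWh
P = DO_demand / SAE_g = 4781.1 / 3400 = 1.40621 kW

1.40621 kW


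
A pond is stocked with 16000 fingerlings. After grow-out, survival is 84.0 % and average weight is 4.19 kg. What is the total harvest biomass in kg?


Survivors = 16000 * 84.0/100 = 13440 fish
Harvest biomass = survivors * W_f = 13440 * 4.19 = 56313.6 kg

56313.6 kg


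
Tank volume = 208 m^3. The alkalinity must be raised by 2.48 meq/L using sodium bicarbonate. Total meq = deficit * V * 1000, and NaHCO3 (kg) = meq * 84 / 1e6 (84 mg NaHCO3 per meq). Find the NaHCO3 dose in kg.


Tank volume in L = 208 m^3 * 1000 = 208000 L
Total meq required = 2.48 meq/L * 208000 L = 515840 meq
NaHCO3 mass = 515840 meq * 84 mg/meq / 1e6 = 43.3306 kg

43.3306 kg


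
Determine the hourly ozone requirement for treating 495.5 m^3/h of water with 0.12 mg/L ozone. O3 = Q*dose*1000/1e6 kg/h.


O3 demand (mg/h) = Q * dose * 1000 = 495.5 * 0.12 * 1000 = 59460 mg/h
Convert mg to kg: 59460 / 1e6 = 0.05946 kg/h

0.05946 kg/h


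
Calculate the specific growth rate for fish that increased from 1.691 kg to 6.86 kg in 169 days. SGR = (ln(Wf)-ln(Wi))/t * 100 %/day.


ln(W_f) = ln(6.86) = 1.9257074
ln(W_i) = ln(1.691) = 0.52532007
ln(W_f) - ln(W_i) = 1.9257074 - 0.52532007 = 1.4003873
SGR = 1.4003873 / 169 * 100 = 0.828632 %/day

0.828632 %/day


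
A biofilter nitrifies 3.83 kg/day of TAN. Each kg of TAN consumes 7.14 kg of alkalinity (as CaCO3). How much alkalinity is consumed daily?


Alkalinity factor: 7.14 kg CaCO3 consumed per kg TAN nitrified
alk = 3.83 kg TAN * 7.14 = 27.3462 kg CaCO3/day

27.3462 kg CaCO3/day


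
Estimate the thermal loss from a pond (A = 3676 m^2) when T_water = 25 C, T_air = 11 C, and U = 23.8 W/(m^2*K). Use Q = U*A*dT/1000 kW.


Temperature difference dT = 25 - 11 = 14 K
Heat loss (W) = U * A * dT = 23.8 * 3676 * 14 = 1224843.2 W
Convert to kW: 1224843.2 / 1000 = 1224.8432 kW

1224.8432 kW


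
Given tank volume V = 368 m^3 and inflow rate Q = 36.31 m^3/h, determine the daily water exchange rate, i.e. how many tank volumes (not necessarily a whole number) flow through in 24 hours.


Daily flow volume = 36.31 m^3/h * 24 h = 871.44 m^3/day
Exchanges = daily flow / tank volume = 871.44 / 368 = 2.36804 exchanges/day

2.36804 exchanges/day


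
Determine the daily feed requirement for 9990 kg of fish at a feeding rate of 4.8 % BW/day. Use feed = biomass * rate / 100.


Feeding rate fraction = 4.8% / 100 = 0.048
Daily feed = 9990 kg * 0.048 = 479.52 kg/day

479.52 kg/day


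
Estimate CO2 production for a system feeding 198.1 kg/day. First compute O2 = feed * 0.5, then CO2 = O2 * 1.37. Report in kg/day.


O2 = 198.1 * 0.5 = 99.05
CO2 = 99.05 * 1.37 = 135.6985

135.6985 kg/day


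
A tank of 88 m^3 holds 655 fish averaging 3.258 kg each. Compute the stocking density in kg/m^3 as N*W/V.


Total biomass = 655 fish * 3.258 kg = 2133.99 kg
Density = total biomass / volume = 2133.99 / 88 = 24.2499 kg/m^3

24.2499 kg/m^3


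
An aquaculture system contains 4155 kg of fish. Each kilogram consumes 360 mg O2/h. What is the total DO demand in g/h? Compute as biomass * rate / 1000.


Total O2 consumption (mg/h) = 4155 kg * 360 mg/(kg*h) = 1495800 mg/h
Convert to g/h: 1495800 / 1000 = 1495.8 g/h

1495.8 g/h


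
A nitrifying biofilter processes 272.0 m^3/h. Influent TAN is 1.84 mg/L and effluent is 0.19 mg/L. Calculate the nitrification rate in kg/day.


Concentration drop: TAN_in - TAN_out = 1.84 - 0.19 = 1.65 mg/L
Hourly TAN removed = Q * dTAN = 272.0 m^3/h * 1.65 mg/L = 448.8 g/h  (m^3/h * mg/L = g/h)
Daily TAN removed = 448.8 * 24 = 10771.2 g/day
Convert to kg/day: 10771.2 / 1000 = 10.7712 kg/day

10.7712 kg/day


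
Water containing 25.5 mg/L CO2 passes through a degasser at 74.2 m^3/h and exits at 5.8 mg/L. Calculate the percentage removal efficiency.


CO2_out / CO2_in = 5.8 / 25.5 = 0.22745098
Fraction remaining = 0.22745098
efficiency = (1 - 0.22745098) * 100 = 77.2549 %

77.2549 %


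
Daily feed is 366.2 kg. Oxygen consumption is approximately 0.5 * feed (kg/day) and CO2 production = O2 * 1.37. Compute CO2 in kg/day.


O2 = 366.2 * 0.5 = 183.1
CO2 = 183.1 * 1.37 = 250.847

250.847 kg/day


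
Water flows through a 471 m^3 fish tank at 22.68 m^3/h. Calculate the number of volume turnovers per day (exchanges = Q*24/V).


Daily flow volume = 22.68 m^3/h * 24 h = 544.32 m^3/day
Exchanges = daily flow / tank volume = 544.32 / 471 = 1.15567 exchanges/day

1.15567 exchanges/day


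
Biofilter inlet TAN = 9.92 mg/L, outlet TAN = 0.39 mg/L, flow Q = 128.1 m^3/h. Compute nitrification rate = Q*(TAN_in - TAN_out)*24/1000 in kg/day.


Concentration drop: TAN_in - TAN_out = 9.92 - 0.39 = 9.53 mg/L
Hourly TAN removed = Q * dTAN = 128.1 m^3/h * 9.53 mg/L = 1220.793 g/h  (m^3/h * mg/L = g/h)
Daily TAN removed = 1220.793 * 24 = 29299.032 g/day
Convert to kg/day: 29299.032 / 1000 = 29.299032 kg/day

29.299032 kg/day


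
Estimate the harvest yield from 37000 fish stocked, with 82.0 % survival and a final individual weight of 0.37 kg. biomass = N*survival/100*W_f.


Survivors = 37000 * 82.0/100 = 30340 fish
Harvest biomass = survivors * W_f = 30340 * 0.37 = 11225.8 kg

11225.8 kg


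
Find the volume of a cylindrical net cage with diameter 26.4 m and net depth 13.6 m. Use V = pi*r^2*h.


r = d/2 = 26.4/2 = 13.2 m
Base area = pi*r^2 = pi*13.2^2 = 547.3911 m^2
Volume = 547.3911 * 13.6 = 7444.52 m^3

7444.52 m^3


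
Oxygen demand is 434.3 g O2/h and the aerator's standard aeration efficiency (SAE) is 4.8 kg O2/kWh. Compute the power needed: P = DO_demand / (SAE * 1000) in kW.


SAE in g O2/kWh = 4.8 * 1000 = 4800 g/kWh
P = DO_demand / SAE_g = 434.3 / 4800 = 0.0904792 kW

0.0904792 kW


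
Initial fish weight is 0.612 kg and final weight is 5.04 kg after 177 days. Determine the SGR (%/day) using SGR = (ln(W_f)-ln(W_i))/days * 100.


ln(W_f) = ln(5.04) = 1.6174061
ln(W_i) = ln(0.612) = -0.491023
ln(W_f) - ln(W_i) = 1.6174061 - -0.491023 = 2.1084291
SGR = 2.1084291 / 177 * 100 = 1.1912 %/day

1.1912 %/day


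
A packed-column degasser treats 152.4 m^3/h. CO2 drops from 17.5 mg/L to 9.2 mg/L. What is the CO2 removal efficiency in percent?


CO2_out / CO2_in = 9.2 / 17.5 = 0.52571429
Fraction remaining = 0.52571429
efficiency = (1 - 0.52571429) * 100 = 47.4286 %

47.4286 %


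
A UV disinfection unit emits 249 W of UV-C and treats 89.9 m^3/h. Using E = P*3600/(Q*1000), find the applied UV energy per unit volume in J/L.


Energy delivered per hour = 249 W * 3600 s = 896400 J/h
Volume treated per hour = 89.9 m^3/h * 1000 = 89900 L/h
dose = 896400 / 89900 = 9.97108 J/L

9.97108 J/L


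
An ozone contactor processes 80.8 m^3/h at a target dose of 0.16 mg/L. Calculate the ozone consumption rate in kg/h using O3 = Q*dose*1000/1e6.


O3 demand (mg/h) = Q * dose * 1000 = 80.8 * 0.16 * 1000 = 12928 mg/h
Convert mg to kg: 12928 / 1e6 = 0.012928 kg/h

0.012928 kg/h


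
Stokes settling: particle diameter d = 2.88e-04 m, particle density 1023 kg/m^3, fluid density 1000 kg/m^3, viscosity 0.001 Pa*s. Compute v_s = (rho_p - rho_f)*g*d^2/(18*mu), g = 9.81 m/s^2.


Density difference: rho_p - rho_f = 1023 - 1000 = 23 kg/m^3
d^2 = (2.88e-04)^2 = 8.2944e-08 m^2
Numerator = (rho_p - rho_f) * g * d^2 = 23 * 9.81 * 8.2944e-08 = 1.8714655e-05
Denominator = 18 * mu = 18 * 0.001 = 0.018
v_s = 1.8714655e-05 / 0.018 = 0.0010397 m/s
Check: Re = rho_f * v_s * d / mu = 1000 * 0.0010397 * 2.88e-04 / 0.001 = 0.299 < 1, so Stokes' law applies.

0.0010397 m/s


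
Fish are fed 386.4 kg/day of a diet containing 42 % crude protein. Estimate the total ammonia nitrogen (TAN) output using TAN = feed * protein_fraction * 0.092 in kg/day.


Protein in feed = 386.4 * 42/100 = 162.288 kg/day
TAN = protein * 0.092 = 162.288 * 0.092 = 14.930496 kg/day

14.930496 kg/day


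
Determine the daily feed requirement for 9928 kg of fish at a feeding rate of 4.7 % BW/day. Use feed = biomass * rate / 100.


Feeding rate fraction = 4.7% / 100 = 0.047
Daily feed = 9928 kg * 0.047 = 466.616 kg/day

466.616 kg/day


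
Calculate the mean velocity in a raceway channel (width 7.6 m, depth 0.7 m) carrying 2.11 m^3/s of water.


Cross-sectional area = W * d = 7.6 * 0.7 = 5.32 m^2
Velocity = Q / A = 2.11 / 5.32 = 0.396617 m/s

0.396617 m/s


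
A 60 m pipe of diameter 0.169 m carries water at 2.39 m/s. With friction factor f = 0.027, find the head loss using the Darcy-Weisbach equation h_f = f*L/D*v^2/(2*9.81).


v^2 = 2.39^2 = 5.7121 m^2/s^2
L/D = 60/0.169 = 355.02959
h_f = f*(L/D)*v^2/(2g) = 0.027 * 355.02959 * 5.7121 / 19.62 = 2.79078 m

2.79078 m


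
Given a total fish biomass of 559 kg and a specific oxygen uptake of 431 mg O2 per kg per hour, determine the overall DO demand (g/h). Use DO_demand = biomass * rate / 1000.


Total O2 consumption (mg/h) = 559 kg * 431 mg/(kg*h) = 240929 mg/h
Convert to g/h: 240929 / 1000 = 240.929 g/h

240.929 g/h


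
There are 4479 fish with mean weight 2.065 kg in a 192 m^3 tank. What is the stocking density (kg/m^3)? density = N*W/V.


Total biomass = 4479 fish * 2.065 kg = 9249.135 kg
Density = total biomass / volume = 9249.135 / 192 = 48.1726 kg/m^3

48.1726 kg/m^3


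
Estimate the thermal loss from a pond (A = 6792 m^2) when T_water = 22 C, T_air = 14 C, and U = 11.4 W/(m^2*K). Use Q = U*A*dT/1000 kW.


Temperature difference dT = 22 - 14 = 8 K
Heat loss (W) = U * A * dT = 11.4 * 6792 * 8 = 619430.4 W
Convert to kW: 619430.4 / 1000 = 619.4304 kW

619.4304 kW


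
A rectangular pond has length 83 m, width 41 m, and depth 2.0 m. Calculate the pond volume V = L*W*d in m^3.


Base area = L * W = 83 * 41 = 3403 m^2
Volume = area * depth = 3403 * 2.0 = 6806 m^3

6806 m^3


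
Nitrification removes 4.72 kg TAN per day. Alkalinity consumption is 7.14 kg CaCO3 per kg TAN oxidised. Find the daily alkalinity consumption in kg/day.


Alkalinity factor: 7.14 kg CaCO3 consumed per kg TAN nitrified
alk = 4.72 kg TAN * 7.14 = 33.7008 kg CaCO3/day

33.7008 kg CaCO3/day


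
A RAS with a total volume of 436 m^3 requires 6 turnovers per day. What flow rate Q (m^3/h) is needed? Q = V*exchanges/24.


Daily recirculation volume = 436 m^3 * 6 = 2616 m^3/day
Flow rate Q = daily volume / 24 h = 2616 / 24 = 109 m^3/h

109 m^3/h


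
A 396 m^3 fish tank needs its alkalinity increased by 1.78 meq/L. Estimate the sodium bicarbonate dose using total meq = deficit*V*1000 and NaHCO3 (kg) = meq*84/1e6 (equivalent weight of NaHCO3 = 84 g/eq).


Tank volume in L = 396 m^3 * 1000 = 396000 L
Total meq required = 1.78 meq/L * 396000 L = 704880 meq
NaHCO3 mass = 704880 meq * 84 mg/meq / 1e6 = 59.2099 kg

59.2099 kg


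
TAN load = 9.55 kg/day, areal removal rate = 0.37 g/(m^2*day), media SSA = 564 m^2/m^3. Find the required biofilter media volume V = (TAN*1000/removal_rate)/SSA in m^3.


A = 9.55*1000 / 0.37 = 25810.811 m^2
V = 25810.811 / 564 = 45.7638

45.7638 m^3


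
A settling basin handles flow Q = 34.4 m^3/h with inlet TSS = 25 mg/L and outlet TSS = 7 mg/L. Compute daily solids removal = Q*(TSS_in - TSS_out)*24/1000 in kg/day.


Concentration drop: TSS_in - TSS_out = 25 - 7 = 18 mg/L
Hourly solids removed = Q * dTSS = 34.4 m^3/h * 18 mg/L = 619.2 g/h  (m^3/h * mg/L = g/h)
Daily solids removed = 619.2 * 24 = 14860.8 g/day
Convert g to kg: 14860.8 / 1000 = 14.8608 kg/day

14.8608 kg/day


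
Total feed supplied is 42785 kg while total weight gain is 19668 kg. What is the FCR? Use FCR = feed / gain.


FCR = feed consumed / weight gained
FCR = 42785 kg / 19668 kg = 2.17536

2.17536


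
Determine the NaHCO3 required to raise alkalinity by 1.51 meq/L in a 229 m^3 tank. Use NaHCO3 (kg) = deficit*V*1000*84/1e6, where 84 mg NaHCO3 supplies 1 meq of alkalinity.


Tank volume in L = 229 m^3 * 1000 = 229000 L
Total meq required = 1.51 meq/L * 229000 L = 345790 meq
NaHCO3 mass = 345790 meq * 84 mg/meq / 1e6 = 29.0464 kg

29.0464 kg


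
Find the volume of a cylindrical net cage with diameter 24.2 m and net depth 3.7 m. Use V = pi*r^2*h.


r = d/2 = 24.2/2 = 12.1 m
Base area = pi*r^2 = pi*12.1^2 = 459.96058 m^2
Volume = 459.96058 * 3.7 = 1701.85 m^3

1701.85 m^3


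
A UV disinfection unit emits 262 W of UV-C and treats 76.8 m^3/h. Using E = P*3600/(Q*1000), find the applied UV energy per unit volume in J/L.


Energy delivered per hour = 262 W * 3600 s = 943200 J/h
Volume treated per hour = 76.8 m^3/h * 1000 = 76800 L/h
dose = 943200 / 76800 = 12.2812 J/L

12.2812 J/L


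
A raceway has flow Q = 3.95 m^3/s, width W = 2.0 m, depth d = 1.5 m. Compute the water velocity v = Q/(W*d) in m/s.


Cross-sectional area = W * d = 2.0 * 1.5 = 3 m^2
Velocity = Q / A = 3.95 / 3 = 1.31667 m/s

1.31667 m/s


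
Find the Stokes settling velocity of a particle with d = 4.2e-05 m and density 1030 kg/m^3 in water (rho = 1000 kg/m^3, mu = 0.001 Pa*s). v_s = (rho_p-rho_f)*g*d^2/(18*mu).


Density difference: rho_p - rho_f = 1030 - 1000 = 30 kg/m^3
d^2 = (4.2e-05)^2 = 1.764e-09 m^2
Numerator = (rho_p - rho_f) * g * d^2 = 30 * 9.81 * 1.764e-09 = 5.191452e-07
Denominator = 18 * mu = 18 * 0.001 = 0.018
v_s = 5.191452e-07 / 0.018 = 2.88414e-05 m/s
Check: Re = rho_f * v_s * d / mu = 1000 * 2.88414e-05 * 4.2e-05 / 0.001 = 0.00121 < 1, so Stokes' law applies.

2.88414e-05 m/s


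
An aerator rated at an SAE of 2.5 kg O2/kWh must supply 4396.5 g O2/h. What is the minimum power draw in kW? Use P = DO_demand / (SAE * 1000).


SAE in g O2/kWh = 2.5 * 1000 = 2500 g/kWh
P = DO_demand / SAE_g = 4396.5 / 2500 = 1.7586 kW

1.7586 kW


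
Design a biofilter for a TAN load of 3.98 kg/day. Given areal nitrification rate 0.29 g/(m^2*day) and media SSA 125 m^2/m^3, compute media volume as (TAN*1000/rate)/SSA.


A = 3.98*1000 / 0.29 = 13724.138 m^2
V = 13724.138 / 125 = 109.793

109.793 m^3


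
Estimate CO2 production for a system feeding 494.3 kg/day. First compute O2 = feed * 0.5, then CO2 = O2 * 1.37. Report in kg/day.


O2 = 494.3 * 0.5 = 247.15
CO2 = 247.15 * 1.37 = 338.5955

338.5955 kg/day


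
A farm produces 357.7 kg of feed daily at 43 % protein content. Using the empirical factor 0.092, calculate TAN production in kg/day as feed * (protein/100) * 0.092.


Protein in feed = 357.7 * 43/100 = 153.811 kg/day
TAN = protein * 0.092 = 153.811 * 0.092 = 14.150612 kg/day

14.150612 kg/day


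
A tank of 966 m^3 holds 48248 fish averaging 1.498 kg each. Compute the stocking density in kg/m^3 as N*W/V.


Total biomass = 48248 fish * 1.498 kg = 72275.504 kg
Density = total biomass / volume = 72275.504 / 966 = 74.8194 kg/m^3

74.8194 kg/m^3


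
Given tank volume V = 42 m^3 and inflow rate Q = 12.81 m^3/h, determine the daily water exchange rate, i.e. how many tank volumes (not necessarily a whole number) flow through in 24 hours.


Daily flow volume = 12.81 m^3/h * 24 h = 307.44 m^3/day
Exchanges = daily flow / tank volume = 307.44 / 42 = 7.32 exchanges/day

7.32 exchanges/day


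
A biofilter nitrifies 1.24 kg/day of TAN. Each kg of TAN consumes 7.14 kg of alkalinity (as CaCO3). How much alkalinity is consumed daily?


Alkalinity factor: 7.14 kg CaCO3 consumed per kg TAN nitrified
alk = 1.24 kg TAN * 7.14 = 8.8536 kg CaCO3/day

8.8536 kg CaCO3/day


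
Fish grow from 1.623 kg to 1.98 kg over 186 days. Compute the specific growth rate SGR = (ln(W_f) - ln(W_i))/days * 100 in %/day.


ln(W_f) = ln(1.98) = 0.68309684
ln(W_i) = ln(1.623) = 0.48427629
ln(W_f) - ln(W_i) = 0.68309684 - 0.48427629 = 0.19882055
SGR = 0.19882055 / 186 * 100 = 0.106893 %/day

0.106893 %/day


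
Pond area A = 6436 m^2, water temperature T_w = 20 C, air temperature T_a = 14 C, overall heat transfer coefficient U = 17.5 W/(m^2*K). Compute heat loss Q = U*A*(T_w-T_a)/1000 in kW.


Temperature difference dT = 20 - 14 = 6 K
Heat loss (W) = U * A * dT = 17.5 * 6436 * 6 = 675780 W
Convert to kW: 675780 / 1000 = 675.78 kW

675.78 kW


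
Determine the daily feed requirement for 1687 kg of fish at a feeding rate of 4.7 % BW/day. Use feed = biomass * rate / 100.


Feeding rate fraction = 4.7% / 100 = 0.047
Daily feed = 1687 kg * 0.047 = 79.289 kg/day

79.289 kg/day


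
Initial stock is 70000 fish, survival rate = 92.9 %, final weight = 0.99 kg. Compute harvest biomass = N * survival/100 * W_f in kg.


Survivors = 70000 * 92.9/100 = 65030 fish
Harvest biomass = survivors * W_f = 65030 * 0.99 = 64379.7 kg

64379.7 kg


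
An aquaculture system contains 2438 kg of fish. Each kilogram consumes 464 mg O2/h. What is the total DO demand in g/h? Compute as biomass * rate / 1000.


Total O2 consumption (mg/h) = 2438 kg * 464 mg/(kg*h) = 1131232 mg/h
Convert to g/h: 1131232 / 1000 = 1131.232 g/h

1131.232 g/h


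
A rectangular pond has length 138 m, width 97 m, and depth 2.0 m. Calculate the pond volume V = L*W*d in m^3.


Base area = L * W = 138 * 97 = 13386 m^2
Volume = area * depth = 13386 * 2.0 = 26772 m^3

26772 m^3


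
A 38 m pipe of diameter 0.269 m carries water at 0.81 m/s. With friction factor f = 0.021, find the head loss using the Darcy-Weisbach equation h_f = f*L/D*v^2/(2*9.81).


v^2 = 0.81^2 = 0.6561 m^2/s^2
L/D = 38/0.269 = 141.26394
h_f = f*(L/D)*v^2/(2g) = 0.021 * 141.26394 * 0.6561 / 19.62 = 0.0992023 m

0.0992023 m


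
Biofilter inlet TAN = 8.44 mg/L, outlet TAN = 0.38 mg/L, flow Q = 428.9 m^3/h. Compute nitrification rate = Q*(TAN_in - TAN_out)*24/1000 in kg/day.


Concentration drop: TAN_in - TAN_out = 8.44 - 0.38 = 8.06 mg/L
Hourly TAN removed = Q * dTAN = 428.9 m^3/h * 8.06 mg/L = 3456.934 g/h  (m^3/h * mg/L = g/h)
Daily TAN removed = 3456.934 * 24 = 82966.416 g/day
Convert to kg/day: 82966.416 / 1000 = 82.966416 kg/day

82.966416 kg/day


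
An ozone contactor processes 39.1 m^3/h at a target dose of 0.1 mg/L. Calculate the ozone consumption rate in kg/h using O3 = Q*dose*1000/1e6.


O3 demand (mg/h) = Q * dose * 1000 = 39.1 * 0.1 * 1000 = 3910 mg/h
Convert mg to kg: 3910 / 1e6 = 0.00391 kg/h

0.00391 kg/h


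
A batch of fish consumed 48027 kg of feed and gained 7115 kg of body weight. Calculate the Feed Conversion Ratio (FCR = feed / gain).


FCR = feed consumed / weight gained
FCR = 48027 kg / 7115 kg = 6.75011

6.75011


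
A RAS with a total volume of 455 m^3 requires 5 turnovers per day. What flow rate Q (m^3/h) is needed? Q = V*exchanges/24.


Daily recirculation volume = 455 m^3 * 5 = 2275 m^3/day
Flow rate Q = daily volume / 24 h = 2275 / 24 = 94.7917 m^3/h

94.7917 m^3/h


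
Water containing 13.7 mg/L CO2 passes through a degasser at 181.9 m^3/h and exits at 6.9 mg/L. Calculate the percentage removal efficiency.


CO2_out / CO2_in = 6.9 / 13.7 = 0.50364964
Fraction remaining = 0.50364964
efficiency = (1 - 0.50364964) * 100 = 49.635 %

49.635 %


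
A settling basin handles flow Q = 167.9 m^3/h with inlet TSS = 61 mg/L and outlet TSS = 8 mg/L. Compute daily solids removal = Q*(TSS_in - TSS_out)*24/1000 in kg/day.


Concentration drop: TSS_in - TSS_out = 61 - 8 = 53 mg/L
Hourly solids removed = Q * dTSS = 167.9 m^3/h * 53 mg/L = 8898.7 g/h  (m^3/h * mg/L = g/h)
Daily solids removed = 8898.7 * 24 = 213568.8 g/day
Convert g to kg: 213568.8 / 1000 = 213.5688 kg/day

213.5688 kg/day


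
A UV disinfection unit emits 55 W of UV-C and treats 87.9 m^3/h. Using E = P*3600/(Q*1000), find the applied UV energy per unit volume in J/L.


Energy delivered per hour = 55 W * 3600 s = 198000 J/h
Volume treated per hour = 87.9 m^3/h * 1000 = 87900 L/h
dose = 198000 / 87900 = 2.25256 J/L

2.25256 J/L


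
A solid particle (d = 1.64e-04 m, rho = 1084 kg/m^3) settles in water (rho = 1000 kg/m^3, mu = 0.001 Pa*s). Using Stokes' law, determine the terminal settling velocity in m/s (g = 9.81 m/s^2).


Density difference: rho_p - rho_f = 1084 - 1000 = 84 kg/m^3
d^2 = (1.64e-04)^2 = 2.6896e-08 m^2
Numerator = (rho_p - rho_f) * g * d^2 = 84 * 9.81 * 2.6896e-08 = 2.216338e-05
Denominator = 18 * mu = 18 * 0.001 = 0.018
v_s = 2.216338e-05 / 0.018 = 0.0012313 m/s
Check: Re = rho_f * v_s * d / mu = 1000 * 0.0012313 * 1.64e-04 / 0.001 = 0.202 < 1, so Stokes' law applies.

0.0012313 m/s


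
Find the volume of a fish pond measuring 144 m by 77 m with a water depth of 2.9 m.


Base area = L * W = 144 * 77 = 11088 m^2
Volume = area * depth = 11088 * 2.9 = 32155.2 m^3

32155.2 m^3


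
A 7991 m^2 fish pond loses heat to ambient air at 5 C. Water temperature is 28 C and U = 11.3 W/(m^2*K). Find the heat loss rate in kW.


Temperature difference dT = 28 - 5 = 23 K
Heat loss (W) = U * A * dT = 11.3 * 7991 * 23 = 2076860.9 W
Convert to kW: 2076860.9 / 1000 = 2076.8609 kW

2076.8609 kW


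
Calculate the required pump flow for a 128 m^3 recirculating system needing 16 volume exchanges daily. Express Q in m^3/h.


Daily recirculation volume = 128 m^3 * 16 = 2048 m^3/day
Flow rate Q = daily volume / 24 h = 2048 / 24 = 85.3333 m^3/h

85.3333 m^3/h


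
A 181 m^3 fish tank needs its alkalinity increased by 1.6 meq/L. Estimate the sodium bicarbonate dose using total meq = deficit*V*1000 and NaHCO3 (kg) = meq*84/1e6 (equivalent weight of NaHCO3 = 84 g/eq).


Tank volume in L = 181 m^3 * 1000 = 181000 L
Total meq required = 1.6 meq/L * 181000 L = 289600 meq
NaHCO3 mass = 289600 meq * 84 mg/meq / 1e6 = 24.3264 kg

24.3264 kg


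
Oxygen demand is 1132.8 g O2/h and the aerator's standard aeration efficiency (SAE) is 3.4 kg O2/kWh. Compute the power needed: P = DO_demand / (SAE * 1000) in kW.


SAE in g O2/kWh = 3.4 * 1000 = 3400 g/kWh
P = DO_demand / SAE_g = 1132.8 / 3400 = 0.333176 kW

0.333176 kW


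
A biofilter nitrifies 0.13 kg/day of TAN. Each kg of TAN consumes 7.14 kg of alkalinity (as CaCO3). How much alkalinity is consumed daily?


Alkalinity factor: 7.14 kg CaCO3 consumed per kg TAN nitrified
alk = 0.13 kg TAN * 7.14 = 0.9282 kg CaCO3/day

0.9282 kg CaCO3/day
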